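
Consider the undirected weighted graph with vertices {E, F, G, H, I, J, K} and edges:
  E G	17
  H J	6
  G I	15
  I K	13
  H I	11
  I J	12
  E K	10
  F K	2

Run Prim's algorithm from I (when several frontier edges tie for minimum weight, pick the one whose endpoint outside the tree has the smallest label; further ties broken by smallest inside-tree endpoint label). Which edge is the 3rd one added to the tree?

Prim, starting at I.
Step 1: frontier [H I 11, I J 12, I K 13, G I 15] → take H I (11); add H.
Step 2: frontier [H J 6, I J 12, I K 13, G I 15] → take H J (6); add J.
Step 3: frontier [I K 13, G I 15] → take I K (13); add K.
Step 4: frontier [G I 15, F K 2, E K 10] → take F K (2); add F.
Step 5: frontier [G I 15, E K 10] → take E K (10); add E.
Step 6: frontier [E G 17, G I 15] → take G I (15); add G.
The 3rd edge added is I K.

I-K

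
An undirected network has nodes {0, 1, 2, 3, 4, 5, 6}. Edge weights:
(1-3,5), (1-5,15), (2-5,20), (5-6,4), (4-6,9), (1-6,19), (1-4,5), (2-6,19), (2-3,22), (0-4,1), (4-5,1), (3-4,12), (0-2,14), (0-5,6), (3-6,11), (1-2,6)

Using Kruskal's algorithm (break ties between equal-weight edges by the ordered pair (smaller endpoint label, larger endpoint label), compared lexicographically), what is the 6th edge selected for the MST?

1-2

Sort edges by weight, then run Kruskal:
0-4 (1): add — endpoints in different components.
4-5 (1): add — endpoints in different components.
5-6 (4): add — endpoints in different components.
1-3 (5): add — endpoints in different components.
1-4 (5): add — endpoints in different components.
0-5 (6): skip — 0 and 5 already connected.
1-2 (6): add — endpoints in different components.
The 6th edge added is 1-2.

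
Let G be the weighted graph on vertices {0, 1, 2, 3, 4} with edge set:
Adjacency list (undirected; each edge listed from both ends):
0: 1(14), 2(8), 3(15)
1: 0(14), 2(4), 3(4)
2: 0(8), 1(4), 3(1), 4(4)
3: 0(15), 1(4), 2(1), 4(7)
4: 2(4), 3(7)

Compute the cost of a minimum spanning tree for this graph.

17

Grow the tree from 3 using Prim:
Step 1: frontier [2–3 1, 1–3 4, 3–4 7, 0–3 15] → take 2–3 (1); add 2.
Step 2: frontier [1–2 4, 2–4 4, 0–2 8, 1–3 4, 3–4 7, 0–3 15] → take 1–2 (4); add 1.
Step 3: frontier [0–1 14, 2–4 4, 0–2 8, 3–4 7, 0–3 15] → take 2–4 (4); add 4.
Step 4: frontier [0–1 14, 0–2 8, 0–3 15] → take 0–2 (8); add 0.
MST edges: 2–3, 1–2, 2–4, 0–2; total weight 1+4+4+8 = 17.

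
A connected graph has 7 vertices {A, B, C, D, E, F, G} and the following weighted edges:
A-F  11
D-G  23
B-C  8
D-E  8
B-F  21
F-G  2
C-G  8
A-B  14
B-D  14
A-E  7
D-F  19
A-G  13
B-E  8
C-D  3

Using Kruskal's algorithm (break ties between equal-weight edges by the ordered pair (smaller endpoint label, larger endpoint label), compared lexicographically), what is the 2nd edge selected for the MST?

C-D

Kruskal's algorithm — process edges by increasing weight (ties by edge label):
F-G (2): add — endpoints in different components.
C-D (3): add — endpoints in different components.
A-E (7): add — endpoints in different components.
B-C (8): add — endpoints in different components.
B-E (8): add — endpoints in different components.
C-G (8): add — endpoints in different components.
The 2nd edge added is C-D.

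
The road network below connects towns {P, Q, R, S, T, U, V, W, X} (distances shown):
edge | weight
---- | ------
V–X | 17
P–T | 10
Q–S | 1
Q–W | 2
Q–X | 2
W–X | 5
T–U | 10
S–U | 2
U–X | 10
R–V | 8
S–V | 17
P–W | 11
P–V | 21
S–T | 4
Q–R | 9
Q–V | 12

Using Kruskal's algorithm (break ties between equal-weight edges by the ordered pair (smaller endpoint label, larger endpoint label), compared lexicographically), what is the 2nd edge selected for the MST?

Q-W

Kruskal: consider edges lightest-first.
Q–S (1): add — endpoints in different components.
Q–W (2): add — endpoints in different components.
Q–X (2): add — endpoints in different components.
S–U (2): add — endpoints in different components.
S–T (4): add — endpoints in different components.
W–X (5): skip — W and X already connected.
R–V (8): add — endpoints in different components.
Q–R (9): add — endpoints in different components.
P–T (10): add — endpoints in different components.
The 2nd edge added is Q–W.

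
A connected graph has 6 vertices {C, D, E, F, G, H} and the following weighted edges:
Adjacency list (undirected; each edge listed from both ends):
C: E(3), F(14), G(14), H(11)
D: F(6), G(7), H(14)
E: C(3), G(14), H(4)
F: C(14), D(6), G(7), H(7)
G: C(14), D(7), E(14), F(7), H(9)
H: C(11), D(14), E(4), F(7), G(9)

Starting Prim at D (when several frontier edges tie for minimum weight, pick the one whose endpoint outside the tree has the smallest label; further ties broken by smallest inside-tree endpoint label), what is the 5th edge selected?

C-E

Prim's algorithm from D:
Step 1: frontier [D F 6, D G 7, D H 14] → take D F (6); add F.
Step 2: frontier [D G 7, D H 14, F G 7, F H 7, C F 14] → take D G (7); add G.
Step 3: frontier [D H 14, F H 7, C F 14, G H 9, C G 14, E G 14] → take F H (7); add H.
Step 4: frontier [C F 14, C G 14, E G 14, E H 4, C H 11] → take E H (4); add E.
Step 5: frontier [C E 3, C F 14, C G 14, C H 11] → take C E (3); add C.
The 5th edge added is C E.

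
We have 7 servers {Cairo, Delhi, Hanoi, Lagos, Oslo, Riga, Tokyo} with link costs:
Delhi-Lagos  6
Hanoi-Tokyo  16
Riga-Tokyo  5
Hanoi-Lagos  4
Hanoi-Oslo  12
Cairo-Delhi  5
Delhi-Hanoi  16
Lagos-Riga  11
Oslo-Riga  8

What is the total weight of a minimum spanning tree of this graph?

39

Sort edges by weight, then run Kruskal:
Hanoi-Lagos (4): add. Components now {Cairo} {Oslo} {Delhi} {Hanoi,Lagos} {Tokyo} {Riga}
Cairo-Delhi (5): add. Components now {Cairo,Delhi} {Oslo} {Hanoi,Lagos} {Tokyo} {Riga}
Riga-Tokyo (5): add. Components now {Cairo,Delhi} {Oslo} {Hanoi,Lagos} {Riga,Tokyo}
Delhi-Lagos (6): add. Components now {Cairo,Delhi,Hanoi,Lagos} {Oslo} {Riga,Tokyo}
Oslo-Riga (8): add. Components now {Cairo,Delhi,Hanoi,Lagos} {Oslo,Riga,Tokyo}
Lagos-Riga (11): add. Components now {Cairo,Delhi,Hanoi,Lagos,Oslo,Riga,Tokyo}
MST edges: Hanoi-Lagos, Cairo-Delhi, Riga-Tokyo, Delhi-Lagos, Oslo-Riga, Lagos-Riga; total weight 4+5+5+6+8+11 = 39.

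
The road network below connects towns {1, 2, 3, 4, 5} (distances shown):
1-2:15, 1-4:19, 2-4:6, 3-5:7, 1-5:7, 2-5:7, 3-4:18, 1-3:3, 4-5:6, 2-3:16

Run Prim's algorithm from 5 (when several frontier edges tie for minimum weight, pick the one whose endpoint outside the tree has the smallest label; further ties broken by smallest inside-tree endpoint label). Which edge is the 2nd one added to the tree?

Prim, starting at 5.
Step 1: cheapest edge leaving the tree is 4-5 (6); add 4.
Step 2: cheapest edge leaving the tree is 2-4 (6); add 2.
Step 3: cheapest edge leaving the tree is 1-5 (7); add 1.
Step 4: cheapest edge leaving the tree is 1-3 (3); add 3.
The 2nd edge added is 2-4.

2-4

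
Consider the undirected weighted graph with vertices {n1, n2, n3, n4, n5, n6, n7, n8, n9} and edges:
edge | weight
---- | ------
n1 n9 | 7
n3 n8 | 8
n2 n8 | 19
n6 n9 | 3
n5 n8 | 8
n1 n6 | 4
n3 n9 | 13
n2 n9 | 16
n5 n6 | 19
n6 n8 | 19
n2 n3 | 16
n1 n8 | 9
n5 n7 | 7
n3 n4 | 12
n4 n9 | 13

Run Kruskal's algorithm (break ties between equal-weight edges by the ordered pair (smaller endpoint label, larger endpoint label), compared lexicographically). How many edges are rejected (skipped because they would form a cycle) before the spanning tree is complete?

Kruskal's algorithm — process edges by increasing weight (ties by edge label):
n6 n9 (3): add — endpoints in different components.
n1 n6 (4): add — endpoints in different components.
n1 n9 (7): skip — n1 and n9 already connected.
n5 n7 (7): add — endpoints in different components.
n3 n8 (8): add — endpoints in different components.
n5 n8 (8): add — endpoints in different components.
n1 n8 (9): add — endpoints in different components.
n3 n4 (12): add — endpoints in different components.
n3 n9 (13): skip — n3 and n9 already connected.
n4 n9 (13): skip — n4 and n9 already connected.
n2 n3 (16): add — endpoints in different components.
Edges rejected before the tree was complete: 3.

3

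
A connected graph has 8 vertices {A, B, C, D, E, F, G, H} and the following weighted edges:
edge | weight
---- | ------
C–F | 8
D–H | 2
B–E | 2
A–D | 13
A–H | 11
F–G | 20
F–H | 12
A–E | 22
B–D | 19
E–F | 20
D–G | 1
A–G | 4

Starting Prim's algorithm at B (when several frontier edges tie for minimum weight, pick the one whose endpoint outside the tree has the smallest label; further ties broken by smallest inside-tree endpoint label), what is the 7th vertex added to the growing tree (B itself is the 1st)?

Prim's algorithm from B:
Step 1: frontier [B–E 2, B–D 19] → take B–E (2); add E.
Step 2: frontier [B–D 19, E–F 20, A–E 22] → take B–D (19); add D.
Step 3: frontier [D–G 1, D–H 2, A–D 13, E–F 20, A–E 22] → take D–G (1); add G.
Step 4: frontier [D–H 2, A–D 13, E–F 20, A–E 22, A–G 4, F–G 20] → take D–H (2); add H.
Step 5: frontier [A–D 13, E–F 20, A–E 22, A–G 4, F–G 20, A–H 11, F–H 12] → take A–G (4); add A.
Step 6: frontier [E–F 20, F–G 20, F–H 12] → take F–H (12); add F.
Step 7: frontier [C–F 8] → take C–F (8); add C.
Vertex order: B, E, D, G, H, A, F, C. The 7th vertex is F.

F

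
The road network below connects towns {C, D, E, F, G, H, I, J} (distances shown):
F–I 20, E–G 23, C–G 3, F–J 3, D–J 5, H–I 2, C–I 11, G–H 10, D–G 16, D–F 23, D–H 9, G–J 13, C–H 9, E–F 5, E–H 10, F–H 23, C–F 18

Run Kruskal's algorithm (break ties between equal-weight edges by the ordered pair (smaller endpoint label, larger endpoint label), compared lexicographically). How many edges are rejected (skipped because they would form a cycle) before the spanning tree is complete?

Sort edges by weight, then run Kruskal:
H–I (2): add — endpoints in different components.
C–G (3): add — endpoints in different components.
F–J (3): add — endpoints in different components.
D–J (5): add — endpoints in different components.
E–F (5): add — endpoints in different components.
C–H (9): add — endpoints in different components.
D–H (9): add — endpoints in different components.
Edges rejected before the tree was complete: 0.

0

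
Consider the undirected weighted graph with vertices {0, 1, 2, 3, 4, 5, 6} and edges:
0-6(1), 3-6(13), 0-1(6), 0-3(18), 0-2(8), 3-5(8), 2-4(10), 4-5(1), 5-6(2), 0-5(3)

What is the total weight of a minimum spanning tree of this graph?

Prim's algorithm from 6:
Step 1: cheapest edge leaving the tree is 0-6 (1); add 0.
Step 2: cheapest edge leaving the tree is 5-6 (2); add 5.
Step 3: cheapest edge leaving the tree is 4-5 (1); add 4.
Step 4: cheapest edge leaving the tree is 0-1 (6); add 1.
Step 5: cheapest edge leaving the tree is 0-2 (8); add 2.
Step 6: cheapest edge leaving the tree is 3-5 (8); add 3.
MST edges: 0-6, 5-6, 4-5, 0-1, 0-2, 3-5; total weight 1+2+1+6+8+8 = 26.

26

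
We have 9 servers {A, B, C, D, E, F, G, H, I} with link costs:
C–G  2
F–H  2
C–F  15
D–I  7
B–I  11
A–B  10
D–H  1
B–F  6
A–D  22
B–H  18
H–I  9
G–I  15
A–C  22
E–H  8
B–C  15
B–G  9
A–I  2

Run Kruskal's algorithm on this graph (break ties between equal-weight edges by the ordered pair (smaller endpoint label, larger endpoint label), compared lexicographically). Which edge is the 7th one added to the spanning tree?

E-H

Kruskal's algorithm — process edges by increasing weight (ties by edge label):
D–H (1): add — endpoints in different components.
A–I (2): add — endpoints in different components.
C–G (2): add — endpoints in different components.
F–H (2): add — endpoints in different components.
B–F (6): add — endpoints in different components.
D–I (7): add — endpoints in different components.
E–H (8): add — endpoints in different components.
B–G (9): add — endpoints in different components.
The 7th edge added is E–H.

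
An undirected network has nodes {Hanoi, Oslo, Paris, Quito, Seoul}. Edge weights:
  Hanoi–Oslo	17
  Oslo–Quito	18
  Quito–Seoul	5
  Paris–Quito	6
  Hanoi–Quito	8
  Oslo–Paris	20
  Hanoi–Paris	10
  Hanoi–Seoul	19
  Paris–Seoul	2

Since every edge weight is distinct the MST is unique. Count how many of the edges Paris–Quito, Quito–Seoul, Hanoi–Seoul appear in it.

Kruskal's algorithm — process edges by increasing weight (ties by edge label):
Paris–Seoul (2): add. Components now {Hanoi} {Oslo} {Paris,Seoul} {Quito}
Quito–Seoul (5): add. Components now {Hanoi} {Oslo} {Paris,Quito,Seoul}
Paris–Quito (6): skip — Paris and Quito already connected.
Hanoi–Quito (8): add. Components now {Hanoi,Paris,Quito,Seoul} {Oslo}
Hanoi–Paris (10): skip — Hanoi and Paris already connected.
Hanoi–Oslo (17): add. Components now {Hanoi,Oslo,Paris,Quito,Seoul}
MST edge set: {Paris–Seoul, Quito–Seoul, Hanoi–Quito, Hanoi–Oslo}.
Of the listed edges, {Quito–Seoul} are in the MST → 1.

1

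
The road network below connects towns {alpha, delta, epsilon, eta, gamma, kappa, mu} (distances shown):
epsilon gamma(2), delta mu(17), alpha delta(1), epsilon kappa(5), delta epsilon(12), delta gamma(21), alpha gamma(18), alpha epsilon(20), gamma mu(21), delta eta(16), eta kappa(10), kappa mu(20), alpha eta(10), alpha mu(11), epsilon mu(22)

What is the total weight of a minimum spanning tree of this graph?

Kruskal: consider edges lightest-first.
alpha delta (1): add. Components now {alpha,delta} {mu} {kappa} {eta} {epsilon} {gamma}
epsilon gamma (2): add. Components now {alpha,delta} {mu} {kappa} {eta} {epsilon,gamma}
epsilon kappa (5): add. Components now {alpha,delta} {mu} {epsilon,gamma,kappa} {eta}
alpha eta (10): add. Components now {alpha,delta,eta} {mu} {epsilon,gamma,kappa}
eta kappa (10): add. Components now {alpha,delta,epsilon,eta,gamma,kappa} {mu}
alpha mu (11): add. Components now {alpha,delta,epsilon,eta,gamma,kappa,mu}
MST edges: alpha delta, epsilon gamma, epsilon kappa, alpha eta, eta kappa, alpha mu; total weight 1+2+5+10+10+11 = 39.

39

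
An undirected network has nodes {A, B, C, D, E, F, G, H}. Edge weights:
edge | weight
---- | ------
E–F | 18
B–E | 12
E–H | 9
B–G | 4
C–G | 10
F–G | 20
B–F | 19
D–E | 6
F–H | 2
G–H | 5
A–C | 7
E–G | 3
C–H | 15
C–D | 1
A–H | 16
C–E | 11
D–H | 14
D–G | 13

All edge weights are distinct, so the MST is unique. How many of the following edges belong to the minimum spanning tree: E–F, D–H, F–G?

0

Kruskal: consider edges lightest-first.
C–D (1): add — endpoints in different components.
F–H (2): add — endpoints in different components.
E–G (3): add — endpoints in different components.
B–G (4): add — endpoints in different components.
G–H (5): add — endpoints in different components.
D–E (6): add — endpoints in different components.
A–C (7): add — endpoints in different components.
MST edge set: {C–D, F–H, E–G, B–G, G–H, D–E, A–C}.
Of the listed edges, {} are in the MST → 0.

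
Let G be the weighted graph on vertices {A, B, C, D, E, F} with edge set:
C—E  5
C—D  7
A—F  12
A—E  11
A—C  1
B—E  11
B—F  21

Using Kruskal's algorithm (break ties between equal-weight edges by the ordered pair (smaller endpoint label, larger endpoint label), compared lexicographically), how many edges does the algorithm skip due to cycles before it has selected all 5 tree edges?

Kruskal's algorithm — process edges by increasing weight (ties by edge label):
A—C (1): add. Components now {A,C} {B} {D} {E} {F}
C—E (5): add. Components now {A,C,E} {B} {D} {F}
C—D (7): add. Components now {A,C,D,E} {B} {F}
A—E (11): skip — A and E already connected.
B—E (11): add. Components now {A,B,C,D,E} {F}
A—F (12): add. Components now {A,B,C,D,E,F}
Edges rejected before the tree was complete: 1.

1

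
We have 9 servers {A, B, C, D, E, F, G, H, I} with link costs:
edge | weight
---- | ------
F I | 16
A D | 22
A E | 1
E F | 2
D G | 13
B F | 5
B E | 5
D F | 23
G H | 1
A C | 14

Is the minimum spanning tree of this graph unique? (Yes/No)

No

Kruskal: consider edges lightest-first.
A E (1): add — endpoints in different components.
G H (1): add — endpoints in different components.
E F (2): add — endpoints in different components.
B E (5): add — endpoints in different components.
B F (5): skip — B and F already connected.
D G (13): add — endpoints in different components.
A C (14): add — endpoints in different components.
F I (16): add — endpoints in different components.
A D (22): add — endpoints in different components.
Non-tree edge B F has weight 5, equal to the heaviest edge on its tree cycle — swapping gives another MST of the same weight. Not unique.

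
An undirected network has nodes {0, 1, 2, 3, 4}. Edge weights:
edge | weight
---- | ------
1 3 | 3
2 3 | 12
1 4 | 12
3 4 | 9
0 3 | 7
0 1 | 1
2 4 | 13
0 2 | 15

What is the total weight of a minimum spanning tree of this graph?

Sort edges by weight, then run Kruskal:
0 1 (1): add — endpoints in different components.
1 3 (3): add — endpoints in different components.
0 3 (7): skip — 0 and 3 already connected.
3 4 (9): add — endpoints in different components.
1 4 (12): skip — 1 and 4 already connected.
2 3 (12): add — endpoints in different components.
MST edges: 0 1, 1 3, 3 4, 2 3; total weight 1+3+9+12 = 25.

25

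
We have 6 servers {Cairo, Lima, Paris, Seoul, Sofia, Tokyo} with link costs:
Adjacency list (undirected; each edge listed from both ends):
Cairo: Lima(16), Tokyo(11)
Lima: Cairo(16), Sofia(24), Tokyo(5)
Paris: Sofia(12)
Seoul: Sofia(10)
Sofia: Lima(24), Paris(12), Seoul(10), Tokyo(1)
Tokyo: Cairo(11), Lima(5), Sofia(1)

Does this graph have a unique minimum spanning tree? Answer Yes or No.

Yes

Kruskal's algorithm — process edges by increasing weight (ties by edge label):
Sofia–Tokyo (1): add. Components now {Seoul} {Lima} {Cairo} {Sofia,Tokyo} {Paris}
Lima–Tokyo (5): add. Components now {Seoul} {Lima,Sofia,Tokyo} {Cairo} {Paris}
Seoul–Sofia (10): add. Components now {Lima,Seoul,Sofia,Tokyo} {Cairo} {Paris}
Cairo–Tokyo (11): add. Components now {Cairo,Lima,Seoul,Sofia,Tokyo} {Paris}
Paris–Sofia (12): add. Components now {Cairo,Lima,Paris,Seoul,Sofia,Tokyo}
Every non-tree edge has weight strictly greater than the heaviest edge on the tree path between its endpoints, so the MST is unique.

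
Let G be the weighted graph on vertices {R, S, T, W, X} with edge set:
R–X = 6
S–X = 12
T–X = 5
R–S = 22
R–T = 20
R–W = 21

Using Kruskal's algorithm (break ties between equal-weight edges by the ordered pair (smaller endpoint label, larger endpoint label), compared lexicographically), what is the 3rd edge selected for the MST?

S-X

Sort edges by weight, then run Kruskal:
T–X (5): add. Components now {S} {W} {R} {T,X}
R–X (6): add. Components now {S} {W} {R,T,X}
S–X (12): add. Components now {R,S,T,X} {W}
R–T (20): skip — R and T already connected.
R–W (21): add. Components now {R,S,T,W,X}
The 3rd edge added is S–X.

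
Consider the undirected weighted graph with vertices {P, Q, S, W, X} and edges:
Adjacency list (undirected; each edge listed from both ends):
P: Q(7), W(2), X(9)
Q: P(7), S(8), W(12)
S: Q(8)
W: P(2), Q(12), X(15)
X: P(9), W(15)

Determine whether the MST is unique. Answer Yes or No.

Yes

Sort edges by weight, then run Kruskal:
P—W (2): add — endpoints in different components.
P—Q (7): add — endpoints in different components.
Q—S (8): add — endpoints in different components.
P—X (9): add — endpoints in different components.
Every non-tree edge has weight strictly greater than the heaviest edge on the tree path between its endpoints, so the MST is unique.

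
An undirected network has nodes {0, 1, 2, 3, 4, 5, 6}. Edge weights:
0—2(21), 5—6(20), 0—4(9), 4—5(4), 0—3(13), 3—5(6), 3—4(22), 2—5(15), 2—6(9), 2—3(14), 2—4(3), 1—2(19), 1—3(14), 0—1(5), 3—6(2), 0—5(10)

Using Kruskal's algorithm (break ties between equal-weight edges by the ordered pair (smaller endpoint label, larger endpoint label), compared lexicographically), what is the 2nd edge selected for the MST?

2-4

Sort edges by weight, then run Kruskal:
3—6 (2): add — endpoints in different components.
2—4 (3): add — endpoints in different components.
4—5 (4): add — endpoints in different components.
0—1 (5): add — endpoints in different components.
3—5 (6): add — endpoints in different components.
0—4 (9): add — endpoints in different components.
The 2nd edge added is 2—4.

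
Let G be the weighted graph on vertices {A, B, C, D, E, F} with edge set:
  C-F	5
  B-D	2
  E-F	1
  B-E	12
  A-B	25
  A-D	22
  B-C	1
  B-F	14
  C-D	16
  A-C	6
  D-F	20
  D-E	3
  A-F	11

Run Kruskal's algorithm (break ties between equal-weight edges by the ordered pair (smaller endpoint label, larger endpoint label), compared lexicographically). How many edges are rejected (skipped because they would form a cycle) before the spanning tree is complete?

Kruskal's algorithm — process edges by increasing weight (ties by edge label):
B-C (1): add — endpoints in different components.
E-F (1): add — endpoints in different components.
B-D (2): add — endpoints in different components.
D-E (3): add — endpoints in different components.
C-F (5): skip — C and F already connected.
A-C (6): add — endpoints in different components.
Edges rejected before the tree was complete: 1.

1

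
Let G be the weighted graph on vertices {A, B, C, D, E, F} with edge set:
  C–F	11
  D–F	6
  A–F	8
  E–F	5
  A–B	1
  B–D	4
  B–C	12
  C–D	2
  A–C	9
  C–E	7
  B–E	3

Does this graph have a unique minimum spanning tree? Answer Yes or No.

Yes

Kruskal's algorithm — process edges by increasing weight (ties by edge label):
A–B (1): add. Components now {A,B} {C} {D} {E} {F}
C–D (2): add. Components now {A,B} {C,D} {E} {F}
B–E (3): add. Components now {A,B,E} {C,D} {F}
B–D (4): add. Components now {A,B,C,D,E} {F}
E–F (5): add. Components now {A,B,C,D,E,F}
Every non-tree edge has weight strictly greater than the heaviest edge on the tree path between its endpoints, so the MST is unique.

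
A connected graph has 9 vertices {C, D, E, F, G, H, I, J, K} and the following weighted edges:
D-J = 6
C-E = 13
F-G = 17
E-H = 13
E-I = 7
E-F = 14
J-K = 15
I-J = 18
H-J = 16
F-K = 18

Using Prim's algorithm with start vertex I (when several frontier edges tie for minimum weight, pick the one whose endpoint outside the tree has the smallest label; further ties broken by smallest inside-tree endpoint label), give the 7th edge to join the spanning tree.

Prim, starting at I.
Step 1: frontier [E-I 7, I-J 18] → take E-I (7); add E.
Step 2: frontier [C-E 13, E-H 13, E-F 14, I-J 18] → take C-E (13); add C.
Step 3: frontier [E-H 13, E-F 14, I-J 18] → take E-H (13); add H.
Step 4: frontier [E-F 14, H-J 16, I-J 18] → take E-F (14); add F.
Step 5: frontier [F-G 17, F-K 18, H-J 16, I-J 18] → take H-J (16); add J.
Step 6: frontier [F-G 17, F-K 18, D-J 6, J-K 15] → take D-J (6); add D.
Step 7: frontier [F-G 17, F-K 18, J-K 15] → take J-K (15); add K.
Step 8: frontier [F-G 17] → take F-G (17); add G.
The 7th edge added is J-K.

J-K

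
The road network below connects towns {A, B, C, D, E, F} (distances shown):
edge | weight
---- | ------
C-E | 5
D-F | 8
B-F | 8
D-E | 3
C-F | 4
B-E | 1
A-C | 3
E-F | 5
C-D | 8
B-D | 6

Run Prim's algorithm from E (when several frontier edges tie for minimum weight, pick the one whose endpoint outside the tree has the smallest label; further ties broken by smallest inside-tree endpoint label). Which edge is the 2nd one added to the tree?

D-E

Prim, starting at E.
Step 1: cheapest edge leaving the tree is B-E (1); add B.
Step 2: cheapest edge leaving the tree is D-E (3); add D.
Step 3: cheapest edge leaving the tree is C-E (5); add C.
Step 4: cheapest edge leaving the tree is A-C (3); add A.
Step 5: cheapest edge leaving the tree is C-F (4); add F.
The 2nd edge added is D-E.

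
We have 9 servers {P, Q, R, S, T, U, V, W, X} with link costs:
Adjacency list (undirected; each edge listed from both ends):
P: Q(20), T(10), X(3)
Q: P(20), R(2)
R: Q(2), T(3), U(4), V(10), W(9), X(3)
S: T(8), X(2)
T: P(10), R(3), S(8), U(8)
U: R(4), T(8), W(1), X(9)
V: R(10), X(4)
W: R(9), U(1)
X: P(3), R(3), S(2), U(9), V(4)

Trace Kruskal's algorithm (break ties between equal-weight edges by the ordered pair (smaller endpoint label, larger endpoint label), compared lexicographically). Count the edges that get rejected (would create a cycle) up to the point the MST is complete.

0

Sort edges by weight, then run Kruskal:
U-W (1): add — endpoints in different components.
Q-R (2): add — endpoints in different components.
S-X (2): add — endpoints in different components.
P-X (3): add — endpoints in different components.
R-T (3): add — endpoints in different components.
R-X (3): add — endpoints in different components.
R-U (4): add — endpoints in different components.
V-X (4): add — endpoints in different components.
Edges rejected before the tree was complete: 0.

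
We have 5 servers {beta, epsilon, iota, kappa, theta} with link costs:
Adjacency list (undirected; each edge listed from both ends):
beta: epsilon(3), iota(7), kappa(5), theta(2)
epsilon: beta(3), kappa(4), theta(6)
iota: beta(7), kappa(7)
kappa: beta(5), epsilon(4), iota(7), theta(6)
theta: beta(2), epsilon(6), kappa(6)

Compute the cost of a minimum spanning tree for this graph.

16

Kruskal's algorithm — process edges by increasing weight (ties by edge label):
beta—theta (2): add — endpoints in different components.
beta—epsilon (3): add — endpoints in different components.
epsilon—kappa (4): add — endpoints in different components.
beta—kappa (5): skip — beta and kappa already connected.
epsilon—theta (6): skip — epsilon and theta already connected.
kappa—theta (6): skip — kappa and theta already connected.
beta—iota (7): add — endpoints in different components.
MST edges: beta—theta, beta—epsilon, epsilon—kappa, beta—iota; total weight 2+3+4+7 = 16.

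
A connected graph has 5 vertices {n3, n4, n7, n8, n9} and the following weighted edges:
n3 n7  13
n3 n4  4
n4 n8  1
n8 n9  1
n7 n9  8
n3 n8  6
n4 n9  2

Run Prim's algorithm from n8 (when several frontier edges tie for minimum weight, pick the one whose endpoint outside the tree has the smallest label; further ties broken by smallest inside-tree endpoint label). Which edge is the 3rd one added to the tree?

Prim's algorithm from n8:
Step 1: frontier [n4 n8 1, n8 n9 1, n3 n8 6] → take n4 n8 (1); add n4.
Step 2: frontier [n4 n9 2, n3 n4 4, n8 n9 1, n3 n8 6] → take n8 n9 (1); add n9.
Step 3: frontier [n3 n4 4, n3 n8 6, n7 n9 8] → take n3 n4 (4); add n3.
Step 4: frontier [n3 n7 13, n7 n9 8] → take n7 n9 (8); add n7.
The 3rd edge added is n3 n4.

n3-n4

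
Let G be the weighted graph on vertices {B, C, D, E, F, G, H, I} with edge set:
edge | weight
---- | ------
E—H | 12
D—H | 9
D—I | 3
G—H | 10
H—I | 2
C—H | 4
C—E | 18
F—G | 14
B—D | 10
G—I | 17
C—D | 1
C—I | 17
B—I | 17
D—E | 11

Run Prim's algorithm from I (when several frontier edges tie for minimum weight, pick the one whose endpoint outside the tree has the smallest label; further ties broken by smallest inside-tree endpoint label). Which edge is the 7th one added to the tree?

Prim, starting at I.
Step 1: cheapest edge leaving the tree is H—I (2); add H.
Step 2: cheapest edge leaving the tree is D—I (3); add D.
Step 3: cheapest edge leaving the tree is C—D (1); add C.
Step 4: cheapest edge leaving the tree is B—D (10); add B.
Step 5: cheapest edge leaving the tree is G—H (10); add G.
Step 6: cheapest edge leaving the tree is D—E (11); add E.
Step 7: cheapest edge leaving the tree is F—G (14); add F.
The 7th edge added is F—G.

F-G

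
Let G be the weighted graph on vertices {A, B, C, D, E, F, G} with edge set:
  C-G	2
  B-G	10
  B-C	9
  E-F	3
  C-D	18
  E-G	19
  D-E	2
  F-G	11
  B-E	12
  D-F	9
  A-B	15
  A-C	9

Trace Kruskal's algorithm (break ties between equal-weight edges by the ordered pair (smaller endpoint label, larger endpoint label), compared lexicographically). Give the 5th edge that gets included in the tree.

Sort edges by weight, then run Kruskal:
C-G (2): add — endpoints in different components.
D-E (2): add — endpoints in different components.
E-F (3): add — endpoints in different components.
A-C (9): add — endpoints in different components.
B-C (9): add — endpoints in different components.
D-F (9): skip — D and F already connected.
B-G (10): skip — B and G already connected.
F-G (11): add — endpoints in different components.
The 5th edge added is B-C.

B-C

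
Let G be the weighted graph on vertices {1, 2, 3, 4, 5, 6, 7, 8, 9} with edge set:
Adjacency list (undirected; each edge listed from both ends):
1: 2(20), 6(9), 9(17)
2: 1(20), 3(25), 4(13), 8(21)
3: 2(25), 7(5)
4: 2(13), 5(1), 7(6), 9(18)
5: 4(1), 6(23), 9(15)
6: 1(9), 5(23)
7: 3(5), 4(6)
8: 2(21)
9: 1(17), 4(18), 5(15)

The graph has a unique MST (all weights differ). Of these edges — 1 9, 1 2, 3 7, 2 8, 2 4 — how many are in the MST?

Kruskal's algorithm — process edges by increasing weight (ties by edge label):
4 5 (1): add — endpoints in different components.
3 7 (5): add — endpoints in different components.
4 7 (6): add — endpoints in different components.
1 6 (9): add — endpoints in different components.
2 4 (13): add — endpoints in different components.
5 9 (15): add — endpoints in different components.
1 9 (17): add — endpoints in different components.
4 9 (18): skip — 4 and 9 already connected.
1 2 (20): skip — 1 and 2 already connected.
2 8 (21): add — endpoints in different components.
MST edge set: {4 5, 3 7, 4 7, 1 6, 2 4, 5 9, 1 9, 2 8}.
Of the listed edges, {1 9, 3 7, 2 8, 2 4} are in the MST → 4.

4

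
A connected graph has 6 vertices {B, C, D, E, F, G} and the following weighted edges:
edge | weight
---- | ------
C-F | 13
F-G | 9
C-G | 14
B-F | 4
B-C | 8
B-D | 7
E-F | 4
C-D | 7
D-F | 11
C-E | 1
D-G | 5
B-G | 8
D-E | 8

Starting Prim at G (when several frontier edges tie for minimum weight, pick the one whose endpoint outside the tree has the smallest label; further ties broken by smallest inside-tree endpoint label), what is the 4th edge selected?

Grow the tree from G using Prim:
Step 1: frontier [D-G 5, B-G 8, F-G 9, C-G 14] → take D-G (5); add D.
Step 2: frontier [B-D 7, C-D 7, D-E 8, D-F 11, B-G 8, F-G 9, C-G 14] → take B-D (7); add B.
Step 3: frontier [B-F 4, B-C 8, C-D 7, D-E 8, D-F 11, F-G 9, C-G 14] → take B-F (4); add F.
Step 4: frontier [B-C 8, C-D 7, D-E 8, E-F 4, C-F 13, C-G 14] → take E-F (4); add E.
Step 5: frontier [B-C 8, C-D 7, C-E 1, C-F 13, C-G 14] → take C-E (1); add C.
The 4th edge added is E-F.

E-F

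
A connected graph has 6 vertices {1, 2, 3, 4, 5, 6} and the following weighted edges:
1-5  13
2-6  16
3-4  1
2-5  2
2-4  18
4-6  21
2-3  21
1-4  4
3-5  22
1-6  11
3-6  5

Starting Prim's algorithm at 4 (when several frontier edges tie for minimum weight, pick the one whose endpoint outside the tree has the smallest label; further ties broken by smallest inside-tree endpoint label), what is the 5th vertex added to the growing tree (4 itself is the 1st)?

Prim, starting at 4.
Step 1: cheapest edge leaving the tree is 3-4 (1); add 3.
Step 2: cheapest edge leaving the tree is 1-4 (4); add 1.
Step 3: cheapest edge leaving the tree is 3-6 (5); add 6.
Step 4: cheapest edge leaving the tree is 1-5 (13); add 5.
Step 5: cheapest edge leaving the tree is 2-5 (2); add 2.
Vertex order: 4, 3, 1, 6, 5, 2. The 5th vertex is 5.

5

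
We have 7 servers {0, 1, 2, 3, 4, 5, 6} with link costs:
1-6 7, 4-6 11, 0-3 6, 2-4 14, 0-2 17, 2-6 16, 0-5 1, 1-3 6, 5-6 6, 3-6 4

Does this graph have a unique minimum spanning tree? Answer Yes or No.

No

Kruskal: consider edges lightest-first.
0-5 (1): add — endpoints in different components.
3-6 (4): add — endpoints in different components.
0-3 (6): add — endpoints in different components.
1-3 (6): add — endpoints in different components.
5-6 (6): skip — 5 and 6 already connected.
1-6 (7): skip — 1 and 6 already connected.
4-6 (11): add — endpoints in different components.
2-4 (14): add — endpoints in different components.
Non-tree edge 5-6 has weight 6, equal to the heaviest edge on its tree cycle — swapping gives another MST of the same weight. Not unique.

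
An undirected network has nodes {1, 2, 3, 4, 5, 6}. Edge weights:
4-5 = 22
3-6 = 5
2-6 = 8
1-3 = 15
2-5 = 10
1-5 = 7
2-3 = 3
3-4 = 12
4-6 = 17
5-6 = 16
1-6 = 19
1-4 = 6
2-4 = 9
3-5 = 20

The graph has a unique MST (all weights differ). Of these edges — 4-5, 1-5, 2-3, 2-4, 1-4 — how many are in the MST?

Kruskal: consider edges lightest-first.
2-3 (3): add. Components now {1} {2,3} {4} {5} {6}
3-6 (5): add. Components now {1} {2,3,6} {4} {5}
1-4 (6): add. Components now {1,4} {2,3,6} {5}
1-5 (7): add. Components now {1,4,5} {2,3,6}
2-6 (8): skip — 2 and 6 already connected.
2-4 (9): add. Components now {1,2,3,4,5,6}
MST edge set: {2-3, 3-6, 1-4, 1-5, 2-4}.
Of the listed edges, {1-5, 2-3, 2-4, 1-4} are in the MST → 4.

4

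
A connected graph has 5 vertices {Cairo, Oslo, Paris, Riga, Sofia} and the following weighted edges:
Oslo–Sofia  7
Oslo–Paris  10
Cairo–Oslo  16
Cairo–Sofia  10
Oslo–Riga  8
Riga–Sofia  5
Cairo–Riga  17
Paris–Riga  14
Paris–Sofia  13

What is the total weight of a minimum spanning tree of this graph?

32

Kruskal's algorithm — process edges by increasing weight (ties by edge label):
Riga–Sofia (5): add — endpoints in different components.
Oslo–Sofia (7): add — endpoints in different components.
Oslo–Riga (8): skip — Riga and Oslo already connected.
Cairo–Sofia (10): add — endpoints in different components.
Oslo–Paris (10): add — endpoints in different components.
MST edges: Riga–Sofia, Oslo–Sofia, Cairo–Sofia, Oslo–Paris; total weight 5+7+10+10 = 32.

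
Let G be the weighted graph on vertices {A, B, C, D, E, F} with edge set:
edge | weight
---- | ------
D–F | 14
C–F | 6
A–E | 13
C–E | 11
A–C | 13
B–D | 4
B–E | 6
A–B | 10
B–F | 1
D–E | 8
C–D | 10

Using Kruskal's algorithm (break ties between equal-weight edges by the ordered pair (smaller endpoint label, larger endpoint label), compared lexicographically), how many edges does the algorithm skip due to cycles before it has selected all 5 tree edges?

1

Kruskal's algorithm — process edges by increasing weight (ties by edge label):
B–F (1): add. Components now {A} {B,F} {C} {D} {E}
B–D (4): add. Components now {A} {B,D,F} {C} {E}
B–E (6): add. Components now {A} {B,D,E,F} {C}
C–F (6): add. Components now {A} {B,C,D,E,F}
D–E (8): skip — D and E already connected.
A–B (10): add. Components now {A,B,C,D,E,F}
Edges rejected before the tree was complete: 1.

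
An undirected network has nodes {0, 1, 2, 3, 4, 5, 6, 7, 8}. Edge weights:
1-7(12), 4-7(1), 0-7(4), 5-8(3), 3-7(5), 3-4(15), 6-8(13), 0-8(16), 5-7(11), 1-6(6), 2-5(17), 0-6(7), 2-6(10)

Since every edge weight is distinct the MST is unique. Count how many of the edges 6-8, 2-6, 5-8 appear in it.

Kruskal's algorithm — process edges by increasing weight (ties by edge label):
4-7 (1): add — endpoints in different components.
5-8 (3): add — endpoints in different components.
0-7 (4): add — endpoints in different components.
3-7 (5): add — endpoints in different components.
1-6 (6): add — endpoints in different components.
0-6 (7): add — endpoints in different components.
2-6 (10): add — endpoints in different components.
5-7 (11): add — endpoints in different components.
MST edge set: {4-7, 5-8, 0-7, 3-7, 1-6, 0-6, 2-6, 5-7}.
Of the listed edges, {2-6, 5-8} are in the MST → 2.

2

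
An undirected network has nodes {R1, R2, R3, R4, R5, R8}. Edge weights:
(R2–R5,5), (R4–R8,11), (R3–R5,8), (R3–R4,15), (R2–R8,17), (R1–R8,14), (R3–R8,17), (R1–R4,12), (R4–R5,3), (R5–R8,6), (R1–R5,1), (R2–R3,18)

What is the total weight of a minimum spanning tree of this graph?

23

Sort edges by weight, then run Kruskal:
R1–R5 (1): add — endpoints in different components.
R4–R5 (3): add — endpoints in different components.
R2–R5 (5): add — endpoints in different components.
R5–R8 (6): add — endpoints in different components.
R3–R5 (8): add — endpoints in different components.
MST edges: R1–R5, R4–R5, R2–R5, R5–R8, R3–R5; total weight 1+3+5+6+8 = 23.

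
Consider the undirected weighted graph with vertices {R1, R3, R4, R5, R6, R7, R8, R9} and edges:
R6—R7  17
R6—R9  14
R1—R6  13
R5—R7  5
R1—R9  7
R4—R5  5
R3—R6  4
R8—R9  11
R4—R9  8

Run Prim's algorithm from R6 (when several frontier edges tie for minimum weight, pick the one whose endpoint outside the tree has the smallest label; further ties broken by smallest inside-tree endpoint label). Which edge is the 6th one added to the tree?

R5-R7

Prim, starting at R6.
Step 1: cheapest edge leaving the tree is R3—R6 (4); add R3.
Step 2: cheapest edge leaving the tree is R1—R6 (13); add R1.
Step 3: cheapest edge leaving the tree is R1—R9 (7); add R9.
Step 4: cheapest edge leaving the tree is R4—R9 (8); add R4.
Step 5: cheapest edge leaving the tree is R4—R5 (5); add R5.
Step 6: cheapest edge leaving the tree is R5—R7 (5); add R7.
Step 7: cheapest edge leaving the tree is R8—R9 (11); add R8.
The 6th edge added is R5—R7.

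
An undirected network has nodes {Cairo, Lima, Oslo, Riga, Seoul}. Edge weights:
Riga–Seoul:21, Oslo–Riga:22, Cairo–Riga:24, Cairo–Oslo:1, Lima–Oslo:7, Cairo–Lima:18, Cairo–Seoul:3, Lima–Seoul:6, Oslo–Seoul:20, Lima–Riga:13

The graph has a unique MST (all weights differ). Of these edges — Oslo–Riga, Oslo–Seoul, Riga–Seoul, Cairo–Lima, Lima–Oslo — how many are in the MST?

Sort edges by weight, then run Kruskal:
Cairo–Oslo (1): add — endpoints in different components.
Cairo–Seoul (3): add — endpoints in different components.
Lima–Seoul (6): add — endpoints in different components.
Lima–Oslo (7): skip — Oslo and Lima already connected.
Lima–Riga (13): add — endpoints in different components.
MST edge set: {Cairo–Oslo, Cairo–Seoul, Lima–Seoul, Lima–Riga}.
Of the listed edges, {} are in the MST → 0.

0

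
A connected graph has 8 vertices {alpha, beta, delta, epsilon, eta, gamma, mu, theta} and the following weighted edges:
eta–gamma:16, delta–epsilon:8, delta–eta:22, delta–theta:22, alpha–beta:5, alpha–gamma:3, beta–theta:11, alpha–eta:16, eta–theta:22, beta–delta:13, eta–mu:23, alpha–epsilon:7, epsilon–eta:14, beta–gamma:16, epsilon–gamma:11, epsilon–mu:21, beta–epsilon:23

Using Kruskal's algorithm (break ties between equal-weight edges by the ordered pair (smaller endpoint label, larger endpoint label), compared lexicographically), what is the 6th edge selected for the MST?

Sort edges by weight, then run Kruskal:
alpha–gamma (3): add — endpoints in different components.
alpha–beta (5): add — endpoints in different components.
alpha–epsilon (7): add — endpoints in different components.
delta–epsilon (8): add — endpoints in different components.
beta–theta (11): add — endpoints in different components.
epsilon–gamma (11): skip — epsilon and gamma already connected.
beta–delta (13): skip — delta and beta already connected.
epsilon–eta (14): add — endpoints in different components.
alpha–eta (16): skip — eta and alpha already connected.
beta–gamma (16): skip — beta and gamma already connected.
eta–gamma (16): skip — eta and gamma already connected.
epsilon–mu (21): add — endpoints in different components.
The 6th edge added is epsilon–eta.

epsilon-eta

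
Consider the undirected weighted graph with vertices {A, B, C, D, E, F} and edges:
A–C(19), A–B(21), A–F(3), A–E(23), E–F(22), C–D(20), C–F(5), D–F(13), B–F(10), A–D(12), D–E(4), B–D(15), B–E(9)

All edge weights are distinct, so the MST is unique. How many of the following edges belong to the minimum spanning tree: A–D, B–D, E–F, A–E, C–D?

0

Sort edges by weight, then run Kruskal:
A–F (3): add — endpoints in different components.
D–E (4): add — endpoints in different components.
C–F (5): add — endpoints in different components.
B–E (9): add — endpoints in different components.
B–F (10): add — endpoints in different components.
MST edge set: {A–F, D–E, C–F, B–E, B–F}.
Of the listed edges, {} are in the MST → 0.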